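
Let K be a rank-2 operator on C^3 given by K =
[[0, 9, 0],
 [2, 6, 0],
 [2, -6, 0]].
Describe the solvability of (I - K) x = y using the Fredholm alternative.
(I - K) is invertible (det(I - K) = -23 ≠ 0), so for every y in C^3 the equation (I - K) x = y has a unique solution.

K has rank 2 and factors as K = U V^T = u1 v1^T + u2 v2^T with u1 = (-3, -2, 2), v1 = (2, -3, 0), u2 = (3, 3, -1), v2 = (2, 0, 0) (multiplying out reproduces the displayed K). The nonzero eigenvalues of U V^T coincide with those of the 2 x 2 matrix G = V^T U = [[v1·u1, v1·u2], [v2·u1, v2·u2]] = [[0, -3], [-6, 6]], and by the Sylvester determinant identity det(I_3 - U V^T) = det(I_2 - V^T U) = det([[1, 3], [6, -5]]) = (1)(-5) - (3)(6) = -23. (Direct check: I - K =
[[1, -9, 0],
 [-2, -5, 0],
 [-2, 6, 1]]
has determinant -23.) The finite-dimensional Fredholm alternative says: either (I - K) is invertible, or ker(I - K) ≠ {0} and then range(I - K) = ker((I - K)^*)^⊥, with dim ker(I - K) = dim ker((I - K)^*). Since det(I - K) ≠ 0, 1 is not an eigenvalue of K and ker(I - K) = {0}, so we are in the first case: for every y there is a unique x = (I - K)^(-1) y. (Explicitly, by the Woodbury identity, (I - U V^T)^(-1) = I + U (I_2 - G)^(-1) V^T.)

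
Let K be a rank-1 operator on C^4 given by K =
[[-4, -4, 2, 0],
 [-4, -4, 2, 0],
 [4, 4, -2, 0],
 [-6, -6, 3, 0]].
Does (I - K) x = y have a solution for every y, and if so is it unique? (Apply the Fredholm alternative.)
(I - K) is invertible (det(I - K) = 11 ≠ 0), so for every y in C^4 the equation (I - K) x = y has a unique solution.

K has rank 1, so it is an outer product K = u v^T: every row of K is a multiple of one row vector. Reading off the entries, u = (-2, -2, 2, -3) and v = (2, 2, -1, 0) (row i of K equals u_i·v^T). A rank-one matrix u v^T satisfies K u = u (v·u) and kills the (3)-dimensional subspace v^⊥, so its characteristic polynomial is lambda^3 (lambda - v·u) with v·u = tr K = -10. Hence the eigenvalues of I - K are 1 (multiplicity 3) and 1 - (-10) = 11, so det(I - K) = 11. (Direct check: I - K =
[[5, 4, -2, 0],
 [4, 5, -2, 0],
 [-4, -4, 3, 0],
 [6, 6, -3, 1]]
has determinant 11.) The finite-dimensional Fredholm alternative says: either (I - K) is invertible, or ker(I - K) ≠ {0} and then range(I - K) = ker((I - K)^*)^⊥, with dim ker(I - K) = dim ker((I - K)^*). Since det(I - K) ≠ 0, 1 is not an eigenvalue of K and ker(I - K) = {0}, so we are in the first case: for every y there is a unique x = (I - K)^(-1) y. Explicitly, by the Sherman–Morrison formula, (I - u v^T)^(-1) = I + u v^T/(1 - v·u), i.e. (I - K)^(-1) = I + K/(11).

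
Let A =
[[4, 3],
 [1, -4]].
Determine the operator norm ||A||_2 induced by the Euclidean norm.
||A||_2 = sqrt((42 + sqrt(320))/2) ≈ 5.4721 (= sqrt(largest eigenvalue of A^T A))

||A||_2 = sigma_max(A) = sqrt(lambda_max(A^T A)). Form the symmetric matrix M = A^T A =
[[17, 8],
 [8, 25]].
Its characteristic polynomial (trace, determinant of M give the coefficients) is
  p(λ) = det(λ I - M) = λ^2 - 42λ + 361.
For λ^2 - 42λ + 361 the discriminant is 320. It is nonnegative but not a perfect square, so the roots are real and irrational: λ = (42 ± sqrt(320))/2 ≈ 29.9443, 12.0557.
So the eigenvalues of A^T A are ≈ 12.0557, 29.9443 (all ≥ 0, as they must be for A^T A). The largest is λ_max = (42 + sqrt(320))/2 ≈ 29.9443, hence ||A||_2 = sqrt(λ_max) = sqrt((42 + sqrt(320))/2) ≈ 5.4721.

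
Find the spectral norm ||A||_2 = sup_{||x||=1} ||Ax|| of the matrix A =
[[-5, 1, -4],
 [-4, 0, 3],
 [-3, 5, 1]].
||A||_2 ≈ 7.8577 (= sqrt(largest eigenvalue of A^T A))

||A||_2 = sigma_max(A) = sqrt(lambda_max(A^T A)). Form the symmetric matrix M = A^T A =
[[50, -20, 5],
 [-20, 26, 1],
 [5, 1, 26]].
Its characteristic polynomial (trace, sum of principal 2x2 minors, determinant of M give the coefficients) is
  p(λ) = det(λ I - M) = λ^3 - 102λ^2 + 2850λ - 22500.
No integer candidate from the rational root theorem (±divisors of 22500) is a root, so the roots are irrational. The cubic discriminant is Δ = 466020000 > 0, so there are three distinct real roots. p(13) = -491 and p(14) = 152 have opposite signs, so a root lies in (13, 14); Newton's method refines it to λ ≈ 13.7455. p(26) = 224 and p(27) = -225 have opposite signs, so a root lies in (26, 27); Newton's method refines it to λ ≈ 26.5114. p(61) = -1211 and p(62) = 440 have opposite signs, so a root lies in (61, 62); Newton's method refines it to λ ≈ 61.7431. Check (Vieta): the three roots sum to 102, matching tr M = 102.
So the eigenvalues of A^T A are ≈ 13.7455, 26.5114, 61.7431 (all ≥ 0, as they must be for A^T A). The largest is λ_max ≈ 61.7431, hence ||A||_2 = sqrt(λ_max) ≈ 7.8577.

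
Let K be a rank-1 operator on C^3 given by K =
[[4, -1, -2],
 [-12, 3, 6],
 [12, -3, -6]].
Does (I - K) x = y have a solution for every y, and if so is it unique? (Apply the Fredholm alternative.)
(I - K) is singular (det(I - K) = 0, i.e. 1 ∈ sigma(K)). (I - K) x = y is solvable iff y ⊥ ker((I - K)^*) = span{(4, -1, -2)}, i.e. iff 4y_1 - y_2 - 2y_3 = 0. When solvable, the solutions are x = y + c·(1, -3, 3), c arbitrary (ker(I - K) = span{(1, -3, 3)}, dimension 1).

K has rank 1, so it is an outer product K = u v^T: every row of K is a multiple of one row vector. Reading off the entries, u = (1, -3, 3) and v = (4, -1, -2) (row i of K equals u_i·v^T). A rank-one matrix u v^T satisfies K u = u (v·u) and kills the (2)-dimensional subspace v^⊥, so its characteristic polynomial is lambda^2 (lambda - v·u) with v·u = tr K = 1. Hence the eigenvalues of I - K are 1 (multiplicity 2) and 1 - (1) = 0, so det(I - K) = 0. (Direct check: I - K =
[[-3, 1, 2],
 [12, -2, -6],
 [-12, 3, 7]]
has determinant 0.) So 1 is an eigenvalue of K and (I - K) is not invertible. The finite-dimensional Fredholm alternative says: either (I - K) is invertible, or ker(I - K) ≠ {0} and then range(I - K) = ker((I - K)^*)^⊥, with dim ker(I - K) = dim ker((I - K)^*). We are in the second case, so we need both kernels. Kernel of I - K: (I - K) u = u - u (v·u) = u - u = 0, so ker(I - K) = span{u} = span{(1, -3, 3)} (it is exactly 1-dimensional because rank(I - K) = 2). Kernel of the adjoint: K is real, so (I - K)^* = I - K^T = I - v u^T, and (I - v u^T) v = v - v (u·v) = 0; hence ker((I - K)^*) = span{v} = span{(4, -1, -2)}. Therefore (I - K) x = y is solvable iff <y, v> = 0, i.e. iff 4y_1 - y_2 - 2y_3 = 0. When this holds, K y = u (v·y) = 0, so (I - K) y = y and x = y is a particular solution; the full solution set is the line x = y + c·u = y + c·(1, -3, 3), c ∈ C.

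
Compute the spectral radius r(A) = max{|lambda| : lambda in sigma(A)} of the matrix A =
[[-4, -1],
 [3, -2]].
r(A) = sqrt(11) ≈ 3.3166

The eigenvalues of A are the roots of its characteristic polynomial. With M = A (coefficients from the trace and determinant):
  p(λ) = det(λ I - M) = λ^2 + 6λ + 11.
For λ^2 + 6λ + 11 the discriminant is -8. It is negative, so the roots are the complex-conjugate pair λ = -3 ± (sqrt(8)/2) i ≈ -3 ± 1.4142i. For a conjugate pair the product of the roots equals the constant term, so |λ|^2 = 11 and |λ| = sqrt(11) ≈ 3.3166.
Thus the eigenvalues (to 4 decimals) are -3 ± 1.4142i (modulus 3.3166). The spectral radius is the largest modulus: r(A) = sqrt(11) ≈ 3.3166. (Cross-check: r(A) ≤ ||A||_2 ≈ 5.0198; equality holds whenever A is normal, though it can also hold for some non-normal A.)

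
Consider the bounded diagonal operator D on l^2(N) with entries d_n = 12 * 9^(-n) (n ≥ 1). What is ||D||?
||D|| = 4/3 (attained at n = 1)

For D diagonal, ||D|| = sup_n |d_n|. The sequence d_n = 12 * 9^(-n) is positive and strictly decreasing (ratio 9^(-1) < 1), so the supremum is d_1 = 12/9 = 4/3. Hence ||D|| = 4/3.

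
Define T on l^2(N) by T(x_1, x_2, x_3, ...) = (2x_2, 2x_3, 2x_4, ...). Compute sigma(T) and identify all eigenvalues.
sigma(T) = closed disk {z in C : |z| ≤ 2}; sigma_p(T) = open disk {z in C : |z| < 2}

Note T = 2·V where V is the unit left shift (V x)_k = x_{k+1}; so sigma(T) = 2·sigma(V) and ||T|| = 2||V||. ||T x||^2 = 4sum_{k≥2} |x_k|^2 ≤ 4||x||^2, with equality on {x : x_1 = 0}, so ||T|| = 2. For any lambda with |lambda| < 2, set r = lambda/2 (|r| < 1); the vector x = (1, r, r^2, ...) is in l^2 and satisfies T x = 2(r, r^2, ...) = lambda x, so lambda is an eigenvalue. On the boundary |lambda| = 2 the geometric series diverges, so no l^2 eigenvector exists, but these lambda lie in the approximate point spectrum. Hence sigma(T) is the closed disk of radius 2 and sigma_p(T) is the open disk.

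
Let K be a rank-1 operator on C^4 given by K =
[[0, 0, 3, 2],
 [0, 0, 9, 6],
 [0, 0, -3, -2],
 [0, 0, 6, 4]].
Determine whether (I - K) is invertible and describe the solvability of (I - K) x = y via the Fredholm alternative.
(I - K) is singular (det(I - K) = 0, i.e. 1 ∈ sigma(K)). (I - K) x = y is solvable iff y ⊥ ker((I - K)^*) = span{(0, 0, 3, 2)}, i.e. iff 3y_3 + 2y_4 = 0. When solvable, the solutions are x = y + c·(1, 3, -1, 2), c arbitrary (ker(I - K) = span{(1, 3, -1, 2)}, dimension 1).

K has rank 1, so it is an outer product K = u v^T: every row of K is a multiple of one row vector. Reading off the entries, u = (1, 3, -1, 2) and v = (0, 0, 3, 2) (row i of K equals u_i·v^T). A rank-one matrix u v^T satisfies K u = u (v·u) and kills the (3)-dimensional subspace v^⊥, so its characteristic polynomial is lambda^3 (lambda - v·u) with v·u = tr K = 1. Hence the eigenvalues of I - K are 1 (multiplicity 3) and 1 - (1) = 0, so det(I - K) = 0. (Direct check: I - K =
[[1, 0, -3, -2],
 [0, 1, -9, -6],
 [0, 0, 4, 2],
 [0, 0, -6, -3]]
has determinant 0.) So 1 is an eigenvalue of K and (I - K) is not invertible. The finite-dimensional Fredholm alternative says: either (I - K) is invertible, or ker(I - K) ≠ {0} and then range(I - K) = ker((I - K)^*)^⊥, with dim ker(I - K) = dim ker((I - K)^*). We are in the second case, so we need both kernels. Kernel of I - K: (I - K) u = u - u (v·u) = u - u = 0, so ker(I - K) = span{u} = span{(1, 3, -1, 2)} (it is exactly 1-dimensional because rank(I - K) = 3). Kernel of the adjoint: K is real, so (I - K)^* = I - K^T = I - v u^T, and (I - v u^T) v = v - v (u·v) = 0; hence ker((I - K)^*) = span{v} = span{(0, 0, 3, 2)}. Therefore (I - K) x = y is solvable iff <y, v> = 0, i.e. iff 3y_3 + 2y_4 = 0. When this holds, K y = u (v·y) = 0, so (I - K) y = y and x = y is a particular solution; the full solution set is the line x = y + c·u = y + c·(1, 3, -1, 2), c ∈ C.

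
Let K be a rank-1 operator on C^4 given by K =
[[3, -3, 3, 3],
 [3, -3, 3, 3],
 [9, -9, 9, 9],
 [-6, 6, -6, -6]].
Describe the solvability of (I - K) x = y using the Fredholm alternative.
(I - K) is invertible (det(I - K) = -2 ≠ 0), so for every y in C^4 the equation (I - K) x = y has a unique solution.

K has rank 1, so it is an outer product K = u v^T: every row of K is a multiple of one row vector. Reading off the entries, u = (-1, -1, -3, 2) and v = (-3, 3, -3, -3) (row i of K equals u_i·v^T). A rank-one matrix u v^T satisfies K u = u (v·u) and kills the (3)-dimensional subspace v^⊥, so its characteristic polynomial is lambda^3 (lambda - v·u) with v·u = tr K = 3. Hence the eigenvalues of I - K are 1 (multiplicity 3) and 1 - (3) = -2, so det(I - K) = -2. (Direct check: I - K =
[[-2, 3, -3, -3],
 [-3, 4, -3, -3],
 [-9, 9, -8, -9],
 [6, -6, 6, 7]]
has determinant -2.) The finite-dimensional Fredholm alternative says: either (I - K) is invertible, or ker(I - K) ≠ {0} and then range(I - K) = ker((I - K)^*)^⊥, with dim ker(I - K) = dim ker((I - K)^*). Since det(I - K) ≠ 0, 1 is not an eigenvalue of K and ker(I - K) = {0}, so we are in the first case: for every y there is a unique x = (I - K)^(-1) y. Explicitly, by the Sherman–Morrison formula, (I - u v^T)^(-1) = I + u v^T/(1 - v·u), i.e. (I - K)^(-1) = I + K/(-2).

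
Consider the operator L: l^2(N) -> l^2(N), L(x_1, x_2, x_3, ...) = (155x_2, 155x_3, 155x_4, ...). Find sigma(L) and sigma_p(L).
sigma(L) = closed disk {z in C : |z| ≤ 155}; sigma_p(L) = open disk {z in C : |z| < 155}

Note L = 155·V where V is the unit left shift (V x)_k = x_{k+1}; so sigma(L) = 155·sigma(V) and ||L|| = 155||V||. ||L x||^2 = 24025sum_{k≥2} |x_k|^2 ≤ 24025||x||^2, with equality on {x : x_1 = 0}, so ||L|| = 155. For any lambda with |lambda| < 155, set r = lambda/155 (|r| < 1); the vector x = (1, r, r^2, ...) is in l^2 and satisfies L x = 155(r, r^2, ...) = lambda x, so lambda is an eigenvalue. On the boundary |lambda| = 155 the geometric series diverges, so no l^2 eigenvector exists, but these lambda lie in the approximate point spectrum. Hence sigma(L) is the closed disk of radius 155 and sigma_p(L) is the open disk.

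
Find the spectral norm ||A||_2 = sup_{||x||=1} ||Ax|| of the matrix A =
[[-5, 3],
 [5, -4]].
||A||_2 = sqrt((75 + sqrt(5525))/2) ≈ 8.6409 (= sqrt(largest eigenvalue of A^T A))

||A||_2 = sigma_max(A) = sqrt(lambda_max(A^T A)). Form the symmetric matrix M = A^T A =
[[50, -35],
 [-35, 25]].
Its characteristic polynomial (trace, determinant of M give the coefficients) is
  p(λ) = det(λ I - M) = λ^2 - 75λ + 25.
For λ^2 - 75λ + 25 the discriminant is 5525. It is nonnegative but not a perfect square, so the roots are real and irrational: λ = (75 ± sqrt(5525))/2 ≈ 74.6652, 0.3348.
So the eigenvalues of A^T A are ≈ 0.3348, 74.6652 (all ≥ 0, as they must be for A^T A). The largest is λ_max = (75 + sqrt(5525))/2 ≈ 74.6652, hence ||A||_2 = sqrt(λ_max) = sqrt((75 + sqrt(5525))/2) ≈ 8.6409.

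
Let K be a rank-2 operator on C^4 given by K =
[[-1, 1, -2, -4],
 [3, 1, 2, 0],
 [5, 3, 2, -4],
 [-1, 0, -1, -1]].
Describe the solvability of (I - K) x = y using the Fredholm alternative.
(I - K) is invertible (det(I - K) = -10 ≠ 0), so for every y in C^4 the equation (I - K) x = y has a unique solution.

K has rank 2 and factors as K = U V^T = u1 v1^T + u2 v2^T with u1 = (-1, -1, -3, 0), v1 = (-2, -1, -1, 1), u2 = (-3, 1, -1, -1), v2 = (1, 0, 1, 1) (multiplying out reproduces the displayed K). The nonzero eigenvalues of U V^T coincide with those of the 2 x 2 matrix G = V^T U = [[v1·u1, v1·u2], [v2·u1, v2·u2]] = [[6, 5], [-4, -5]], and by the Sylvester determinant identity det(I_4 - U V^T) = det(I_2 - V^T U) = det([[-5, -5], [4, 6]]) = (-5)(6) - (-5)(4) = -10. (Direct check: I - K =
[[2, -1, 2, 4],
 [-3, 0, -2, 0],
 [-5, -3, -1, 4],
 [1, 0, 1, 2]]
has determinant -10.) The finite-dimensional Fredholm alternative says: either (I - K) is invertible, or ker(I - K) ≠ {0} and then range(I - K) = ker((I - K)^*)^⊥, with dim ker(I - K) = dim ker((I - K)^*). Since det(I - K) ≠ 0, 1 is not an eigenvalue of K and ker(I - K) = {0}, so we are in the first case: for every y there is a unique x = (I - K)^(-1) y. (Explicitly, by the Woodbury identity, (I - U V^T)^(-1) = I + U (I_2 - G)^(-1) V^T.)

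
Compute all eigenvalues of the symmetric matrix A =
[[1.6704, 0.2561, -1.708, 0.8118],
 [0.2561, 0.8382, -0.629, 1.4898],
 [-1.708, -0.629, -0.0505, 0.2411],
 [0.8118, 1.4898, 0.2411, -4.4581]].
sigma(A) ≈ {-5, -1, 1, 3}

A is real symmetric, so its spectrum consists of real eigenvalues. Expanding the characteristic polynomial of the displayed matrix gives
  det(λ I - A) = p(λ) = λ^4 + (2)λ^3 + (-16)λ^2 + (-2)λ + (15).
Solving p(λ) = 0 yields eigenvalues ≈ -5, -1, 1, 3. (A is shown rounded to 4 decimals, so these recover the underlying integer eigenvalues to within that precision.)
Verification: the trace of A = -2 equals the sum of eigenvalues -2, and det(A) ≈ 15.0000 matches the eigenvalue product 15.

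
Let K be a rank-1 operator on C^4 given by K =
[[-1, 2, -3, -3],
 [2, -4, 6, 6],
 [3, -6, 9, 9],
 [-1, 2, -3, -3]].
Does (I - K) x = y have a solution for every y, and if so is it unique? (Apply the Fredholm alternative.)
(I - K) is singular (det(I - K) = 0, i.e. 1 ∈ sigma(K)). (I - K) x = y is solvable iff y ⊥ ker((I - K)^*) = span{(-1, 2, -3, -3)}, i.e. iff -y_1 + 2y_2 - 3y_3 - 3y_4 = 0. When solvable, the solutions are x = y + c·(1, -2, -3, 1), c arbitrary (ker(I - K) = span{(1, -2, -3, 1)}, dimension 1).

K has rank 1, so it is an outer product K = u v^T: every row of K is a multiple of one row vector. Reading off the entries, u = (1, -2, -3, 1) and v = (-1, 2, -3, -3) (row i of K equals u_i·v^T). A rank-one matrix u v^T satisfies K u = u (v·u) and kills the (3)-dimensional subspace v^⊥, so its characteristic polynomial is lambda^3 (lambda - v·u) with v·u = tr K = 1. Hence the eigenvalues of I - K are 1 (multiplicity 3) and 1 - (1) = 0, so det(I - K) = 0. (Direct check: I - K =
[[2, -2, 3, 3],
 [-2, 5, -6, -6],
 [-3, 6, -8, -9],
 [1, -2, 3, 4]]
has determinant 0.) So 1 is an eigenvalue of K and (I - K) is not invertible. The finite-dimensional Fredholm alternative says: either (I - K) is invertible, or ker(I - K) ≠ {0} and then range(I - K) = ker((I - K)^*)^⊥, with dim ker(I - K) = dim ker((I - K)^*). We are in the second case, so we need both kernels. Kernel of I - K: (I - K) u = u - u (v·u) = u - u = 0, so ker(I - K) = span{u} = span{(1, -2, -3, 1)} (it is exactly 1-dimensional because rank(I - K) = 3). Kernel of the adjoint: K is real, so (I - K)^* = I - K^T = I - v u^T, and (I - v u^T) v = v - v (u·v) = 0; hence ker((I - K)^*) = span{v} = span{(-1, 2, -3, -3)}. Therefore (I - K) x = y is solvable iff <y, v> = 0, i.e. iff -y_1 + 2y_2 - 3y_3 - 3y_4 = 0. When this holds, K y = u (v·y) = 0, so (I - K) y = y and x = y is a particular solution; the full solution set is the line x = y + c·u = y + c·(1, -2, -3, 1), c ∈ C.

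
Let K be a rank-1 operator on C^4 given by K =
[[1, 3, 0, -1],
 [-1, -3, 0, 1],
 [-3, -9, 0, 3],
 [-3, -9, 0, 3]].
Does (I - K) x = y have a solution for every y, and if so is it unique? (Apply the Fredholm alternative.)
(I - K) is singular (det(I - K) = 0, i.e. 1 ∈ sigma(K)). (I - K) x = y is solvable iff y ⊥ ker((I - K)^*) = span{(1, 3, 0, -1)}, i.e. iff y_1 + 3y_2 - y_4 = 0. When solvable, the solutions are x = y + c·(1, -1, -3, -3), c arbitrary (ker(I - K) = span{(1, -1, -3, -3)}, dimension 1).

K has rank 1, so it is an outer product K = u v^T: every row of K is a multiple of one row vector. Reading off the entries, u = (1, -1, -3, -3) and v = (1, 3, 0, -1) (row i of K equals u_i·v^T). A rank-one matrix u v^T satisfies K u = u (v·u) and kills the (3)-dimensional subspace v^⊥, so its characteristic polynomial is lambda^3 (lambda - v·u) with v·u = tr K = 1. Hence the eigenvalues of I - K are 1 (multiplicity 3) and 1 - (1) = 0, so det(I - K) = 0. (Direct check: I - K =
[[0, -3, 0, 1],
 [1, 4, 0, -1],
 [3, 9, 1, -3],
 [3, 9, 0, -2]]
has determinant 0.) So 1 is an eigenvalue of K and (I - K) is not invertible. The finite-dimensional Fredholm alternative says: either (I - K) is invertible, or ker(I - K) ≠ {0} and then range(I - K) = ker((I - K)^*)^⊥, with dim ker(I - K) = dim ker((I - K)^*). We are in the second case, so we need both kernels. Kernel of I - K: (I - K) u = u - u (v·u) = u - u = 0, so ker(I - K) = span{u} = span{(1, -1, -3, -3)} (it is exactly 1-dimensional because rank(I - K) = 3). Kernel of the adjoint: K is real, so (I - K)^* = I - K^T = I - v u^T, and (I - v u^T) v = v - v (u·v) = 0; hence ker((I - K)^*) = span{v} = span{(1, 3, 0, -1)}. Therefore (I - K) x = y is solvable iff <y, v> = 0, i.e. iff y_1 + 3y_2 - y_4 = 0. When this holds, K y = u (v·y) = 0, so (I - K) y = y and x = y is a particular solution; the full solution set is the line x = y + c·u = y + c·(1, -1, -3, -3), c ∈ C.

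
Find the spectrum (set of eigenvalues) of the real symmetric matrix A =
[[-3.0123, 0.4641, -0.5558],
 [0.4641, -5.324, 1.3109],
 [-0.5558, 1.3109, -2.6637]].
sigma(A) ≈ {-6, -3, -2}

A is real symmetric, so its spectrum consists of real eigenvalues. Expanding the characteristic polynomial of the displayed matrix gives
  det(λ I - A) = p(λ) = λ^3 + (11)λ^2 + (36)λ + (36).
Solving p(λ) = 0 yields eigenvalues ≈ -6, -3, -2. (A is shown rounded to 4 decimals, so these recover the underlying integer eigenvalues to within that precision.)
Verification: the trace of A = -11 equals the sum of eigenvalues -11, and det(A) ≈ -36.0004 matches the eigenvalue product -36.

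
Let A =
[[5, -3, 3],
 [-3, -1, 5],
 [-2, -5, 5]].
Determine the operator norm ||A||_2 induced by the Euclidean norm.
||A||_2 ≈ 9.4204 (= sqrt(largest eigenvalue of A^T A))

||A||_2 = sigma_max(A) = sqrt(lambda_max(A^T A)). Form the symmetric matrix M = A^T A =
[[38, -2, -10],
 [-2, 35, -39],
 [-10, -39, 59]].
Its characteristic polynomial (trace, sum of principal 2x2 minors, determinant of M give the coefficients) is
  p(λ) = det(λ I - M) = λ^3 - 132λ^2 + 4012λ - 15376.
No integer candidate from the rational root theorem (±divisors of 15376) is a root, so the roots are irrational. The cubic discriminant is Δ = 20879589632 > 0, so there are three distinct real roots. p(4) = -1376 and p(5) = 1509 have opposite signs, so a root lies in (4, 5); Newton's method refines it to λ ≈ 4.4667. p(38) = 1344 and p(39) = -361 have opposite signs, so a root lies in (38, 39); Newton's method refines it to λ ≈ 38.7898. p(88) = -3056 and p(89) = 1089 have opposite signs, so a root lies in (88, 89); Newton's method refines it to λ ≈ 88.7434. Check (Vieta): the three roots sum to 132, matching tr M = 132.
So the eigenvalues of A^T A are ≈ 4.4667, 38.7898, 88.7434 (all ≥ 0, as they must be for A^T A). The largest is λ_max ≈ 88.7434, hence ||A||_2 = sqrt(λ_max) ≈ 9.4204.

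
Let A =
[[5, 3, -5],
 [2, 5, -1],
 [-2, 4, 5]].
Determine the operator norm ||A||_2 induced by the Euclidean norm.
||A||_2 ≈ 9.1432 (= sqrt(largest eigenvalue of A^T A))

||A||_2 = sigma_max(A) = sqrt(lambda_max(A^T A)). Form the symmetric matrix M = A^T A =
[[33, 17, -37],
 [17, 50, 0],
 [-37, 0, 51]].
Its characteristic polynomial (trace, sum of principal 2x2 minors, determinant of M give the coefficients) is
  p(λ) = det(λ I - M) = λ^3 - 134λ^2 + 4225λ - 961.
No integer candidate from the rational root theorem (±divisors of 961) is a root, so the roots are irrational. The cubic discriminant is Δ = 19369523857 > 0, so there are three distinct real roots. p(0) = -961 and p(1) = 3131 have opposite signs, so a root lies in (0, 1); Newton's method refines it to λ ≈ 0.2291. p(50) = 289 and p(51) = -1369 have opposite signs, so a root lies in (50, 51); Newton's method refines it to λ ≈ 50.1728. p(83) = -1625 and p(84) = 1139 have opposite signs, so a root lies in (83, 84); Newton's method refines it to λ ≈ 83.5981. Check (Vieta): the three roots sum to 134, matching tr M = 134.
So the eigenvalues of A^T A are ≈ 0.2291, 50.1728, 83.5981 (all ≥ 0, as they must be for A^T A). The largest is λ_max ≈ 83.5981, hence ||A||_2 = sqrt(λ_max) ≈ 9.1432.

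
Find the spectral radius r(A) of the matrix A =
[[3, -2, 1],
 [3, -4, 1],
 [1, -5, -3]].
r(A) ≈ 3.3556

The eigenvalues of A are the roots of its characteristic polynomial. With M = A (coefficients from the trace, the sum of principal 2x2 minors, and det A):
  p(λ) = det(λ I - M) = λ^3 + 4λ^2 + λ - 20.
No integer candidate from the rational root theorem (±divisors of 20) is a root, so the roots are irrational. The cubic discriminant is Δ = -7108 < 0, so there is one real root and a complex-conjugate pair. p(1) = -14 and p(2) = 6 have opposite signs, so a root lies in (1, 2); Newton's method refines it to λ ≈ 1.7762. Dividing out (λ - (1.7762)) leaves approximately λ^2 + 5.7762λ + 11.2599. For λ^2 + 5.7762λ + 11.2599 the discriminant is -11.6747. It is negative, so the remaining roots are the complex-conjugate pair λ ≈ -2.8881 ± 1.7084i. Their product equals the constant term, so |λ|^2 ≈ 11.2599 and |λ| ≈ 3.3556.
Thus the eigenvalues (to 4 decimals) are 1.7762 (modulus 1.7762); -2.8881 ± 1.7084i (modulus 3.3556). The spectral radius is the largest modulus: r(A) ≈ 3.3556. (Cross-check: r(A) ≤ ||A||_2 ≈ 7.6973; equality holds whenever A is normal, though it can also hold for some non-normal A.)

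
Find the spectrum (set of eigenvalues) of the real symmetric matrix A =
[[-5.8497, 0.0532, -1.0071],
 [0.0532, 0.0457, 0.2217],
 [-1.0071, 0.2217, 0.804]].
sigma(A) ≈ {-6, 0, 1}

A is real symmetric, so its spectrum consists of real eigenvalues. Expanding the characteristic polynomial of the displayed matrix gives
  det(λ I - A) = p(λ) = λ^3 + (5)λ^2 + (-6)λ + (0).
Solving p(λ) = 0 yields eigenvalues ≈ -6, 0, 1. (A is shown rounded to 4 decimals, so these recover the underlying integer eigenvalues to within that precision.)
Verification: the trace of A = -5 equals the sum of eigenvalues -5, and det(A) ≈ 0.0002 matches the eigenvalue product 0.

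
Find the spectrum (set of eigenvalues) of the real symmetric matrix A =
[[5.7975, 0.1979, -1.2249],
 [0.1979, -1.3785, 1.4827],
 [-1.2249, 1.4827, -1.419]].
sigma(A) ≈ {-3, 0, 6}

A is real symmetric, so its spectrum consists of real eigenvalues. Expanding the characteristic polynomial of the displayed matrix gives
  det(λ I - A) = p(λ) = λ^3 + (-3)λ^2 + (-18)λ + (0).
Solving p(λ) = 0 yields eigenvalues ≈ -3, 0, 6. (A is shown rounded to 4 decimals, so these recover the underlying integer eigenvalues to within that precision.)
Verification: the trace of A = 3 equals the sum of eigenvalues 3, and det(A) ≈ 0.0002 matches the eigenvalue product 0.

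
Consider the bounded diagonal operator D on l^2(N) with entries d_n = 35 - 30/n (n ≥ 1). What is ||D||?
||D|| = 35

For a diagonal operator on l^2 with entries d_n, ||D|| = sup_n |d_n|. Here d_1 = 5, d_2 = 20, ..., and d_n = 35 - 30/n increases monotonically toward 35. All terms lie in [5, 35), so |d_n| = d_n and the supremum is the limit 35, which is not attained by any individual d_n. Hence ||D|| = 35.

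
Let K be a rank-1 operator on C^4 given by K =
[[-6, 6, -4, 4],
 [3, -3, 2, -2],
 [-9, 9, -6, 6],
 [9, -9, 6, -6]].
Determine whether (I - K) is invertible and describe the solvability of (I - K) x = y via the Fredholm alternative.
(I - K) is invertible (det(I - K) = 22 ≠ 0), so for every y in C^4 the equation (I - K) x = y has a unique solution.

K has rank 1, so it is an outer product K = u v^T: every row of K is a multiple of one row vector. Reading off the entries, u = (-2, 1, -3, 3) and v = (3, -3, 2, -2) (row i of K equals u_i·v^T). A rank-one matrix u v^T satisfies K u = u (v·u) and kills the (3)-dimensional subspace v^⊥, so its characteristic polynomial is lambda^3 (lambda - v·u) with v·u = tr K = -21. Hence the eigenvalues of I - K are 1 (multiplicity 3) and 1 - (-21) = 22, so det(I - K) = 22. (Direct check: I - K =
[[7, -6, 4, -4],
 [-3, 4, -2, 2],
 [9, -9, 7, -6],
 [-9, 9, -6, 7]]
has determinant 22.) The finite-dimensional Fredholm alternative says: either (I - K) is invertible, or ker(I - K) ≠ {0} and then range(I - K) = ker((I - K)^*)^⊥, with dim ker(I - K) = dim ker((I - K)^*). Since det(I - K) ≠ 0, 1 is not an eigenvalue of K and ker(I - K) = {0}, so we are in the first case: for every y there is a unique x = (I - K)^(-1) y. Explicitly, by the Sherman–Morrison formula, (I - u v^T)^(-1) = I + u v^T/(1 - v·u), i.e. (I - K)^(-1) = I + K/(22).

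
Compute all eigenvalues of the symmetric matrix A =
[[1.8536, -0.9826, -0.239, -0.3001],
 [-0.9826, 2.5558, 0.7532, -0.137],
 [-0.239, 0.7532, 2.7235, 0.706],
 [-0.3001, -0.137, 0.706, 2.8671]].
sigma(A) ≈ {1, 2, 3, 4}

A is real symmetric, so its spectrum consists of real eigenvalues. Expanding the characteristic polynomial of the displayed matrix gives
  det(λ I - A) = p(λ) = λ^4 + (-10)λ^3 + (35)λ^2 + (-50)λ + (24).
Solving p(λ) = 0 yields eigenvalues ≈ 1, 2, 3, 4. (A is shown rounded to 4 decimals, so these recover the underlying integer eigenvalues to within that precision.)
Verification: the trace of A = 10 equals the sum of eigenvalues 10, and det(A) ≈ 23.9998 matches the eigenvalue product 24.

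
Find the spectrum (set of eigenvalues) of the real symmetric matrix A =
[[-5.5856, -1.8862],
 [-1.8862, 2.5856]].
sigma(A) ≈ {-6, 3}

A is real symmetric, so its spectrum consists of real eigenvalues. Expanding the characteristic polynomial of the displayed matrix gives
  det(λ I - A) = p(λ) = λ^2 + (3)λ + (-18).
Solving p(λ) = 0 yields eigenvalues ≈ -6, 3. (A is shown rounded to 4 decimals, so these recover the underlying integer eigenvalues to within that precision.)
Verification: the trace of A = -3 equals the sum of eigenvalues -3, and det(A) ≈ -17.9999 matches the eigenvalue product -18.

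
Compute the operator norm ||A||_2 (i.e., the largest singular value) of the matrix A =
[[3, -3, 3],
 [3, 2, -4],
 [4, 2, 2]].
||A||_2 ≈ 6.1811 (= sqrt(largest eigenvalue of A^T A))

||A||_2 = sigma_max(A) = sqrt(lambda_max(A^T A)). Form the symmetric matrix M = A^T A =
[[34, 5, 5],
 [5, 17, -13],
 [5, -13, 29]].
Its characteristic polynomial (trace, sum of principal 2x2 minors, determinant of M give the coefficients) is
  p(λ) = det(λ I - M) = λ^3 - 80λ^2 + 1838λ - 9216.
No integer candidate from the rational root theorem (±divisors of 9216) is a root, so the roots are irrational. The cubic discriminant is Δ = 8479520 > 0, so there are three distinct real roots. p(6) = -852 and p(7) = 73 have opposite signs, so a root lies in (6, 7); Newton's method refines it to λ ≈ 6.9161. p(34) = 100 and p(35) = -11 have opposite signs, so a root lies in (34, 35); Newton's method refines it to λ ≈ 34.8778. p(38) = -20 and p(39) = 105 have opposite signs, so a root lies in (38, 39); Newton's method refines it to λ ≈ 38.2061. Check (Vieta): the three roots sum to 80, matching tr M = 80.
So the eigenvalues of A^T A are ≈ 6.9161, 34.8778, 38.2061 (all ≥ 0, as they must be for A^T A). The largest is λ_max ≈ 38.2061, hence ||A||_2 = sqrt(λ_max) ≈ 6.1811.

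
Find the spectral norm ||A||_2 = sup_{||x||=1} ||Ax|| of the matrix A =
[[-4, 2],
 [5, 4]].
||A||_2 = sqrt((61 + sqrt(1017))/2) ≈ 6.8151 (= sqrt(largest eigenvalue of A^T A))

||A||_2 = sigma_max(A) = sqrt(lambda_max(A^T A)). Form the symmetric matrix M = A^T A =
[[41, 12],
 [12, 20]].
Its characteristic polynomial (trace, determinant of M give the coefficients) is
  p(λ) = det(λ I - M) = λ^2 - 61λ + 676.
For λ^2 - 61λ + 676 the discriminant is 1017. It is nonnegative but not a perfect square, so the roots are real and irrational: λ = (61 ± sqrt(1017))/2 ≈ 46.4452, 14.5548.
So the eigenvalues of A^T A are ≈ 14.5548, 46.4452 (all ≥ 0, as they must be for A^T A). The largest is λ_max = (61 + sqrt(1017))/2 ≈ 46.4452, hence ||A||_2 = sqrt(λ_max) = sqrt((61 + sqrt(1017))/2) ≈ 6.8151.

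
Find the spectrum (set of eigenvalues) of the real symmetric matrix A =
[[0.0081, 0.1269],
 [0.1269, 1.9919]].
sigma(A) ≈ {0, 2}

A is real symmetric, so its spectrum consists of real eigenvalues. Expanding the characteristic polynomial of the displayed matrix gives
  det(λ I - A) = p(λ) = λ^2 + (-2)λ + (0).
Solving p(λ) = 0 yields eigenvalues ≈ 0, 2. (A is shown rounded to 4 decimals, so these recover the underlying integer eigenvalues to within that precision.)
Verification: the trace of A = 2 equals the sum of eigenvalues 2, and det(A) ≈ 0.0000 matches the eigenvalue product 0.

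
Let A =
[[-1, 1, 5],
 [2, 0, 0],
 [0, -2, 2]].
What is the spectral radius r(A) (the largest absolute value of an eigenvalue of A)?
r(A) = 3

The eigenvalues of A are the roots of its characteristic polynomial. With M = A (coefficients from the trace, the sum of principal 2x2 minors, and det A):
  p(λ) = det(λ I - M) = λ^3 - λ^2 - 4λ + 24.
By the rational root theorem any rational root is an integer divisor of 24. Testing λ = -3: p(-3) = -27 - 9 + 12 + 24 = 0, so λ = -3 is a root. Dividing out (λ + 3) leaves p(λ) = (λ + 3)(λ^2 - 4λ + 8). For λ^2 - 4λ + 8 the discriminant is -16. It is negative, so the roots are the complex-conjugate pair λ = 2 ± (sqrt(16)/2) i ≈ 2 ± 2i. For a conjugate pair the product of the roots equals the constant term, so |λ|^2 = 8 and |λ| = sqrt(8) ≈ 2.8284.
Thus the eigenvalues (to 4 decimals) are 2 ± 2i (modulus 2.8284); -3 (modulus 3). The spectral radius is the largest modulus: r(A) = 3. (Cross-check: r(A) ≤ ||A||_2 ≈ 5.4823; equality holds whenever A is normal, though it can also hold for some non-normal A.)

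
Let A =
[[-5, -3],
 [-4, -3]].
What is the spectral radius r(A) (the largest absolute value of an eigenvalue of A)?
r(A) = (8 + sqrt(52))/2 ≈ 7.6056

The eigenvalues of A are the roots of its characteristic polynomial. With M = A (coefficients from the trace and determinant):
  p(λ) = det(λ I - M) = λ^2 + 8λ + 3.
For λ^2 + 8λ + 3 the discriminant is 52. It is nonnegative but not a perfect square, so the roots are real and irrational: λ = (-8 ± sqrt(52))/2 ≈ -0.3944, -7.6056.
Thus the eigenvalues (to 4 decimals) are -0.3944 (modulus 0.3944); -7.6056 (modulus 7.6056). The spectral radius is the largest modulus: r(A) = (8 + sqrt(52))/2 ≈ 7.6056. (Cross-check: r(A) ≤ ||A||_2 ≈ 7.6712; equality holds whenever A is normal, though it can also hold for some non-normal A.)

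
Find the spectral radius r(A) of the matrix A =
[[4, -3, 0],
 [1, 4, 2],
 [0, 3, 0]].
r(A) ≈ 4.7556

The eigenvalues of A are the roots of its characteristic polynomial. With M = A (coefficients from the trace, the sum of principal 2x2 minors, and det A):
  p(λ) = det(λ I - M) = λ^3 - 8λ^2 + 13λ + 24.
No integer candidate from the rational root theorem (±divisors of 24) is a root, so the roots are irrational. The cubic discriminant is Δ = -9300 < 0, so there is one real root and a complex-conjugate pair. p(-2) = -42 and p(-1) = 2 have opposite signs, so a root lies in (-2, -1); Newton's method refines it to λ ≈ -1.0612. Dividing out (λ - (-1.0612)) leaves approximately λ^2 - 9.0612λ + 22.6158. For λ^2 - 9.0612λ + 22.6158 the discriminant is -8.3578. It is negative, so the remaining roots are the complex-conjugate pair λ ≈ 4.5306 ± 1.4455i. Their product equals the constant term, so |λ|^2 ≈ 22.6158 and |λ| ≈ 4.7556.
Thus the eigenvalues (to 4 decimals) are -1.0612 (modulus 1.0612); 4.5306 ± 1.4455i (modulus 4.7556). The spectral radius is the largest modulus: r(A) ≈ 4.7556. (Cross-check: r(A) ≤ ||A||_2 ≈ 6.2056; equality holds whenever A is normal, though it can also hold for some non-normal A.)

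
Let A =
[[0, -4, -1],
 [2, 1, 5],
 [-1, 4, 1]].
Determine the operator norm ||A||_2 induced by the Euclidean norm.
||A||_2 ≈ 6.6175 (= sqrt(largest eigenvalue of A^T A))

||A||_2 = sigma_max(A) = sqrt(lambda_max(A^T A)). Form the symmetric matrix M = A^T A =
[[5, -2, 9],
 [-2, 33, 13],
 [9, 13, 27]].
Its characteristic polynomial (trace, sum of principal 2x2 minors, determinant of M give the coefficients) is
  p(λ) = det(λ I - M) = λ^3 - 65λ^2 + 937λ - 361.
No integer candidate from the rational root theorem (±divisors of 361) is a root, so the roots are irrational. The cubic discriminant is Δ = 414474736 > 0, so there are three distinct real roots. p(0) = -361 and p(1) = 512 have opposite signs, so a root lies in (0, 1); Newton's method refines it to λ ≈ 0.3961. p(20) = 379 and p(21) = -88 have opposite signs, so a root lies in (20, 21); Newton's method refines it to λ ≈ 20.8126. p(43) = -748 and p(44) = 211 have opposite signs, so a root lies in (43, 44); Newton's method refines it to λ ≈ 43.7913. Check (Vieta): the three roots sum to 65, matching tr M = 65.
So the eigenvalues of A^T A are ≈ 0.3961, 20.8126, 43.7913 (all ≥ 0, as they must be for A^T A). The largest is λ_max ≈ 43.7913, hence ||A||_2 = sqrt(λ_max) ≈ 6.6175.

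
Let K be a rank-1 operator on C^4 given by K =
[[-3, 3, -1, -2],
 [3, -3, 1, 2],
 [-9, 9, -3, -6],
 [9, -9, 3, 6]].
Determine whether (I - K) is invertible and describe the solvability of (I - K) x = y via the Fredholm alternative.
(I - K) is invertible (det(I - K) = 4 ≠ 0), so for every y in C^4 the equation (I - K) x = y has a unique solution.

K has rank 1, so it is an outer product K = u v^T: every row of K is a multiple of one row vector. Reading off the entries, u = (1, -1, 3, -3) and v = (-3, 3, -1, -2) (row i of K equals u_i·v^T). A rank-one matrix u v^T satisfies K u = u (v·u) and kills the (3)-dimensional subspace v^⊥, so its characteristic polynomial is lambda^3 (lambda - v·u) with v·u = tr K = -3. Hence the eigenvalues of I - K are 1 (multiplicity 3) and 1 - (-3) = 4, so det(I - K) = 4. (Direct check: I - K =
[[4, -3, 1, 2],
 [-3, 4, -1, -2],
 [9, -9, 4, 6],
 [-9, 9, -3, -5]]
has determinant 4.) The finite-dimensional Fredholm alternative says: either (I - K) is invertible, or ker(I - K) ≠ {0} and then range(I - K) = ker((I - K)^*)^⊥, with dim ker(I - K) = dim ker((I - K)^*). Since det(I - K) ≠ 0, 1 is not an eigenvalue of K and ker(I - K) = {0}, so we are in the first case: for every y there is a unique x = (I - K)^(-1) y. Explicitly, by the Sherman–Morrison formula, (I - u v^T)^(-1) = I + u v^T/(1 - v·u), i.e. (I - K)^(-1) = I + K/(4).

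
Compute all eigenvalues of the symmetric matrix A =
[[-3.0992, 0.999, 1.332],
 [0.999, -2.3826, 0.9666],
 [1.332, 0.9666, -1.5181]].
sigma(A) ≈ {-4, -3, 0}

A is real symmetric, so its spectrum consists of real eigenvalues. Expanding the characteristic polynomial of the displayed matrix gives
  det(λ I - A) = p(λ) = λ^3 + (7)λ^2 + (12)λ + (0).
Solving p(λ) = 0 yields eigenvalues ≈ -4, -3, 0. (A is shown rounded to 4 decimals, so these recover the underlying integer eigenvalues to within that precision.)
Verification: the trace of A = -7 equals the sum of eigenvalues -7, and det(A) ≈ 0.0005 matches the eigenvalue product 0.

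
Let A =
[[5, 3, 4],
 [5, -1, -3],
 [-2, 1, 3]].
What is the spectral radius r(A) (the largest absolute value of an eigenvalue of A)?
r(A) ≈ 6.1064

The eigenvalues of A are the roots of its characteristic polynomial. With M = A (coefficients from the trace, the sum of principal 2x2 minors, and det A):
  p(λ) = det(λ I - M) = λ^3 - 7λ^2 + 3λ + 15.
No integer candidate from the rational root theorem (±divisors of 15) is a root, so the roots are irrational. The cubic discriminant is Δ = 9168 > 0, so there are three distinct real roots. p(-2) = -27 and p(-1) = 4 have opposite signs, so a root lies in (-2, -1); Newton's method refines it to λ ≈ -1.183. p(2) = 1 and p(3) = -12 have opposite signs, so a root lies in (2, 3); Newton's method refines it to λ ≈ 2.0765. p(6) = -3 and p(7) = 36 have opposite signs, so a root lies in (6, 7); Newton's method refines it to λ ≈ 6.1064. Check (Vieta): the three roots sum to 7, matching tr M = 7.
Thus the eigenvalues (to 4 decimals) are -1.183 (modulus 1.183); 2.0765 (modulus 2.0765); 6.1064 (modulus 6.1064). The spectral radius is the largest modulus: r(A) ≈ 6.1064. (Cross-check: r(A) ≤ ||A||_2 ≈ 7.4678; equality holds whenever A is normal, though it can also hold for some non-normal A.)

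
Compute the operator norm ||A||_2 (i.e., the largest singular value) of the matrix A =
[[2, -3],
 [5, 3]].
||A||_2 = sqrt((47 + sqrt(445))/2) ≈ 5.835 (= sqrt(largest eigenvalue of A^T A))

||A||_2 = sigma_max(A) = sqrt(lambda_max(A^T A)). Form the symmetric matrix M = A^T A =
[[29, 9],
 [9, 18]].
Its characteristic polynomial (trace, determinant of M give the coefficients) is
  p(λ) = det(λ I - M) = λ^2 - 47λ + 441.
For λ^2 - 47λ + 441 the discriminant is 445. It is nonnegative but not a perfect square, so the roots are real and irrational: λ = (47 ± sqrt(445))/2 ≈ 34.0475, 12.9525.
So the eigenvalues of A^T A are ≈ 12.9525, 34.0475 (all ≥ 0, as they must be for A^T A). The largest is λ_max = (47 + sqrt(445))/2 ≈ 34.0475, hence ||A||_2 = sqrt(λ_max) = sqrt((47 + sqrt(445))/2) ≈ 5.835.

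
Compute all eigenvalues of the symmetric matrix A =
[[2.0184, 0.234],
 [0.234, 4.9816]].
sigma(A) ≈ {2, 5}

A is real symmetric, so its spectrum consists of real eigenvalues. Expanding the characteristic polynomial of the displayed matrix gives
  det(λ I - A) = p(λ) = λ^2 + (-7)λ + (10).
Solving p(λ) = 0 yields eigenvalues ≈ 2, 5. (A is shown rounded to 4 decimals, so these recover the underlying integer eigenvalues to within that precision.)
Verification: the trace of A = 7 equals the sum of eigenvalues 7, and det(A) ≈ 10.0001 matches the eigenvalue product 10.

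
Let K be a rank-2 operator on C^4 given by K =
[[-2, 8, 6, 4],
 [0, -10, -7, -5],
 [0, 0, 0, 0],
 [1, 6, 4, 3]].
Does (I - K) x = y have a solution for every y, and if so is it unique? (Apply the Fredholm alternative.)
(I - K) is invertible (det(I - K) = 20 ≠ 0), so for every y in C^4 the equation (I - K) x = y has a unique solution.

K has rank 2 and factors as K = U V^T = u1 v1^T + u2 v2^T with u1 = (-2, 2, 0, -1), v1 = (3, -2, -2, -1), u2 = (-2, 3, 0, -2), v2 = (-2, -2, -1, -1) (multiplying out reproduces the displayed K). The nonzero eigenvalues of U V^T coincide with those of the 2 x 2 matrix G = V^T U = [[v1·u1, v1·u2], [v2·u1, v2·u2]] = [[-9, -10], [1, 0]], and by the Sylvester determinant identity det(I_4 - U V^T) = det(I_2 - V^T U) = det([[10, 10], [-1, 1]]) = (10)(1) - (10)(-1) = 20. (Direct check: I - K =
[[3, -8, -6, -4],
 [0, 11, 7, 5],
 [0, 0, 1, 0],
 [-1, -6, -4, -2]]
has determinant 20.) The finite-dimensional Fredholm alternative says: either (I - K) is invertible, or ker(I - K) ≠ {0} and then range(I - K) = ker((I - K)^*)^⊥, with dim ker(I - K) = dim ker((I - K)^*). Since det(I - K) ≠ 0, 1 is not an eigenvalue of K and ker(I - K) = {0}, so we are in the first case: for every y there is a unique x = (I - K)^(-1) y. (Explicitly, by the Woodbury identity, (I - U V^T)^(-1) = I + U (I_2 - G)^(-1) V^T.)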